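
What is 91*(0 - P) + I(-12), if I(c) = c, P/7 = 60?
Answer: -38232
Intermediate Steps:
P = 420 (P = 7*60 = 420)
91*(0 - P) + I(-12) = 91*(0 - 1*420) - 12 = 91*(0 - 420) - 12 = 91*(-420) - 12 = -38220 - 12 = -38232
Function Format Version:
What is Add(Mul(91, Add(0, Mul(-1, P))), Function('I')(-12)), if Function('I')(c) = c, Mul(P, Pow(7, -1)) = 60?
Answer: -38232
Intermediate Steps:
P = 420 (P = Mul(7, 60) = 420)
Add(Mul(91, Add(0, Mul(-1, P))), Function('I')(-12)) = Add(Mul(91, Add(0, Mul(-1, 420))), -12) = Add(Mul(91, Add(0, -420)), -12) = Add(Mul(91, -420), -12) = Add(-38220, -12) = -38232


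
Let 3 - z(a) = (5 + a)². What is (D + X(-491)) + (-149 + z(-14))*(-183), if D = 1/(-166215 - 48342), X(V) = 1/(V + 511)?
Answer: 178258461277/4291140 ≈ 41541.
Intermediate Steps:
z(a) = 3 - (5 + a)²
X(V) = 1/(511 + V)
D = -1/214557 (D = 1/(-214557) = -1/214557 ≈ -4.6608e-6)
(D + X(-491)) + (-149 + z(-14))*(-183) = (-1/214557 + 1/(511 - 491)) + (-149 + (3 - (5 - 14)²))*(-183) = (-1/214557 + 1/20) + (-149 + (3 - 1*(-9)²))*(-183) = (-1/214557 + 1/20) + (-149 + (3 - 1*81))*(-183) = 214537/4291140 + (-149 + (3 - 81))*(-183) = 214537/4291140 + (-149 - 78)*(-183) = 214537/4291140 - 227*(-183) = 214537/4291140 + 41541 = 178258461277/4291140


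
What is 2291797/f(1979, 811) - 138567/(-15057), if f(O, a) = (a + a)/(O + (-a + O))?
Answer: 36198534131579/8140818 ≈ 4.4465e+6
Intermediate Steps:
f(O, a) = 2*a/(-a + 2*O) (f(O, a) = (2*a)/(O + (O - a)) = (2*a)/(-a + 2*O) = 2*a/(-a + 2*O))
2291797/f(1979, 811) - 138567/(-15057) = 2291797/((2*811/(-1*811 + 2*1979))) - 138567/(-15057) = 2291797/((2*811/(-811 + 3958))) - 138567*(-1/15057) = 2291797/((2*811/3147)) + 46189/5019 = 2291797/((2*811*(1/3147))) + 46189/5019 = 2291797/(1622/3147) + 46189/5019 = 2291797*(3147/1622) + 46189/5019 = 7212285159/1622 + 46189/5019 = 36198534131579/8140818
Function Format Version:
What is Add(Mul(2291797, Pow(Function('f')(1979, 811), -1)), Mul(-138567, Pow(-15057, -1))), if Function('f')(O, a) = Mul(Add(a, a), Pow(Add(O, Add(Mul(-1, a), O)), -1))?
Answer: Rational(36198534131579, 8140818) ≈ 4.4465e+6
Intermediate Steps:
Function('f')(O, a) = Mul(2, a, Pow(Add(Mul(-1, a), Mul(2, O)), -1)) (Function('f')(O, a) = Mul(Mul(2, a), Pow(Add(O, Add(O, Mul(-1, a))), -1)) = Mul(Mul(2, a), Pow(Add(Mul(-1, a), Mul(2, O)), -1)) = Mul(2, a, Pow(Add(Mul(-1, a), Mul(2, O)), -1)))
Add(Mul(2291797, Pow(Function('f')(1979, 811), -1)), Mul(-138567, Pow(-15057, -1))) = Add(Mul(2291797, Pow(Mul(2, 811, Pow(Add(Mul(-1, 811), Mul(2, 1979)), -1)), -1)), Mul(-138567, Pow(-15057, -1))) = Add(Mul(2291797, Pow(Mul(2, 811, Pow(Add(-811, 3958), -1)), -1)), Mul(-138567, Rational(-1, 15057))) = Add(Mul(2291797, Pow(Mul(2, 811, Pow(3147, -1)), -1)), Rational(46189, 5019)) = Add(Mul(2291797, Pow(Mul(2, 811, Rational(1, 3147)), -1)), Rational(46189, 5019)) = Add(Mul(2291797, Pow(Rational(1622, 3147), -1)), Rational(46189, 5019)) = Add(Mul(2291797, Rational(3147, 1622)), Rational(46189, 5019)) = Add(Rational(7212285159, 1622), Rational(46189, 5019)) = Rational(36198534131579, 8140818)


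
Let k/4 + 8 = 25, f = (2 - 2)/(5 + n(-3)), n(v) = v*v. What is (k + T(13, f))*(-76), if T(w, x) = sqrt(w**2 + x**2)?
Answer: -6156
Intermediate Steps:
n(v) = v**2
f = 0 (f = (2 - 2)/(5 + (-3)**2) = 0/(5 + 9) = 0/14 = 0*(1/14) = 0)
k = 68 (k = -32 + 4*25 = -32 + 100 = 68)
(k + T(13, f))*(-76) = (68 + sqrt(13**2 + 0**2))*(-76) = (68 + sqrt(169 + 0))*(-76) = (68 + sqrt(169))*(-76) = (68 + 13)*(-76) = 81*(-76) = -6156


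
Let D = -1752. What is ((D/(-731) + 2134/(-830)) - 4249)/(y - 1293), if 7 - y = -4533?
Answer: -1289050782/985026155 ≈ -1.3086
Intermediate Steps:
y = 4540 (y = 7 - 1*(-4533) = 7 + 4533 = 4540)
((D/(-731) + 2134/(-830)) - 4249)/(y - 1293) = ((-1752/(-731) + 2134/(-830)) - 4249)/(4540 - 1293) = ((-1752*(-1/731) + 2134*(-1/830)) - 4249)/3247 = ((1752/731 - 1067/415) - 4249)*(1/3247) = (-52897/303365 - 4249)*(1/3247) = -1289050782/303365*1/3247 = -1289050782/985026155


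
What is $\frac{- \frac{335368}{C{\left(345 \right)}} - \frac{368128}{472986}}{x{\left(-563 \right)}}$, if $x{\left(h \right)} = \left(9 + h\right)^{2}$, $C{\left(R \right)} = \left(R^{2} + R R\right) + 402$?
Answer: $- \frac{5133442223}{721153221059574} \approx -7.1184 \cdot 10^{-6}$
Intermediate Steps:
$C{\left(R \right)} = 402 + 2 R^{2}$ ($C{\left(R \right)} = \left(R^{2} + R^{2}\right) + 402 = 2 R^{2} + 402 = 402 + 2 R^{2}$)
$\frac{- \frac{335368}{C{\left(345 \right)}} - \frac{368128}{472986}}{x{\left(-563 \right)}} = \frac{- \frac{335368}{402 + 2 \cdot 345^{2}} - \frac{368128}{472986}}{\left(9 - 563\right)^{2}} = \frac{- \frac{335368}{402 + 2 \cdot 119025} - \frac{184064}{236493}}{\left(-554\right)^{2}} = \frac{- \frac{335368}{402 + 238050} - \frac{184064}{236493}}{306916} = \left(- \frac{335368}{238452} - \frac{184064}{236493}\right) \frac{1}{306916} = \left(\left(-335368\right) \frac{1}{238452} - \frac{184064}{236493}\right) \frac{1}{306916} = \left(- \frac{83842}{59613} - \frac{184064}{236493}\right) \frac{1}{306916} = \left(- \frac{10266884446}{4699352403}\right) \frac{1}{306916} = - \frac{5133442223}{721153221059574}$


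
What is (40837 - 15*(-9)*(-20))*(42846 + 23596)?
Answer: 2533898554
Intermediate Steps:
(40837 - 15*(-9)*(-20))*(42846 + 23596) = (40837 + 135*(-20))*66442 = (40837 - 2700)*66442 = 38137*66442 = 2533898554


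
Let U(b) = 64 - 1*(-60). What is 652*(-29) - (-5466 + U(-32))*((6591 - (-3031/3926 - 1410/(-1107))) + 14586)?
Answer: 81927952685171/724347 ≈ 1.1311e+8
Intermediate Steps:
U(b) = 124 (U(b) = 64 + 60 = 124)
652*(-29) - (-5466 + U(-32))*((6591 - (-3031/3926 - 1410/(-1107))) + 14586) = 652*(-29) - (-5466 + 124)*((6591 - (-3031/3926 - 1410/(-1107))) + 14586) = -18908 - (-5342)*((6591 - (-3031*1/3926 - 1410*(-1/1107))) + 14586) = -18908 - (-5342)*((6591 - (-3031/3926 + 470/369)) + 14586) = -18908 - (-5342)*((6591 - 1*726781/1448694) + 14586) = -18908 - (-5342)*((6591 - 726781/1448694) + 14586) = -18908 - (-5342)*(9547615373/1448694 + 14586) = -18908 - (-5342)*30678266057/1448694 = -18908 - 1*(-81941648638247/724347) = -18908 + 81941648638247/724347 = 81927952685171/724347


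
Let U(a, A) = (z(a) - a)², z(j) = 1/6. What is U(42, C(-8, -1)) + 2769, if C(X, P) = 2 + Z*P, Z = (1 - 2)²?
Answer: 162685/36 ≈ 4519.0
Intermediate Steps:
z(j) = ⅙
Z = 1 (Z = (-1)² = 1)
C(X, P) = 2 + P (C(X, P) = 2 + 1*P = 2 + P)
U(a, A) = (⅙ - a)²
U(42, C(-8, -1)) + 2769 = (-1 + 6*42)²/36 + 2769 = (-1 + 252)²/36 + 2769 = (1/36)*251² + 2769 = (1/36)*63001 + 2769 = 63001/36 + 2769 = 162685/36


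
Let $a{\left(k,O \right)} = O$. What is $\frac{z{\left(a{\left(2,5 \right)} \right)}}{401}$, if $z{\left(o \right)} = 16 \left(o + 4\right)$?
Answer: $\frac{144}{401} \approx 0.3591$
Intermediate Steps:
$z{\left(o \right)} = 64 + 16 o$ ($z{\left(o \right)} = 16 \left(4 + o\right) = 64 + 16 o$)
$\frac{z{\left(a{\left(2,5 \right)} \right)}}{401} = \frac{64 + 16 \cdot 5}{401} = \left(64 + 80\right) \frac{1}{401} = 144 \cdot \frac{1}{401} = \frac{144}{401}$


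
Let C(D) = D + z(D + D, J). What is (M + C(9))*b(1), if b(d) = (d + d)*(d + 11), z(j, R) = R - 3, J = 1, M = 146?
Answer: 3672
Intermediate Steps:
z(j, R) = -3 + R
b(d) = 2*d*(11 + d) (b(d) = (2*d)*(11 + d) = 2*d*(11 + d))
C(D) = -2 + D (C(D) = D + (-3 + 1) = D - 2 = -2 + D)
(M + C(9))*b(1) = (146 + (-2 + 9))*(2*1*(11 + 1)) = (146 + 7)*(2*1*12) = 153*24 = 3672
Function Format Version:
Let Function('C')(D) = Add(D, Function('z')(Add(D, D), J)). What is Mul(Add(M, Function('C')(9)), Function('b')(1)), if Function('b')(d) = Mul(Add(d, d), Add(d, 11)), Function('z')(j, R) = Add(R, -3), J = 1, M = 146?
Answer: 3672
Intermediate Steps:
Function('z')(j, R) = Add(-3, R)
Function('b')(d) = Mul(2, d, Add(11, d)) (Function('b')(d) = Mul(Mul(2, d), Add(11, d)) = Mul(2, d, Add(11, d)))
Function('C')(D) = Add(-2, D) (Function('C')(D) = Add(D, Add(-3, 1)) = Add(D, -2) = Add(-2, D))
Mul(Add(M, Function('C')(9)), Function('b')(1)) = Mul(Add(146, Add(-2, 9)), Mul(2, 1, Add(11, 1))) = Mul(Add(146, 7), Mul(2, 1, 12)) = Mul(153, 24) = 3672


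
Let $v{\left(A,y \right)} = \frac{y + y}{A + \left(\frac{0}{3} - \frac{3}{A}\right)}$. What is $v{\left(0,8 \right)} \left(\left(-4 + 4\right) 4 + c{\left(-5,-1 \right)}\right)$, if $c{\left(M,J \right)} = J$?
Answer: $0$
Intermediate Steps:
$v{\left(A,y \right)} = \frac{2 y}{A - \frac{3}{A}}$ ($v{\left(A,y \right)} = \frac{2 y}{A + \left(0 \cdot \frac{1}{3} - \frac{3}{A}\right)} = \frac{2 y}{A + \left(0 - \frac{3}{A}\right)} = \frac{2 y}{A - \frac{3}{A}}$)
$v{\left(0,8 \right)} \left(\left(-4 + 4\right) 4 + c{\left(-5,-1 \right)}\right) = 2 \cdot 0 \cdot 8 \frac{1}{-3 + 0^{2}} \left(\left(-4 + 4\right) 4 - 1\right) = 2 \cdot 0 \cdot 8 \frac{1}{-3 + 0} \left(0 \cdot 4 - 1\right) = 2 \cdot 0 \cdot 8 \frac{1}{-3} \left(0 - 1\right) = 2 \cdot 0 \cdot 8 \left(- \frac{1}{3}\right) \left(-1\right) = 0 \left(-1\right) = 0$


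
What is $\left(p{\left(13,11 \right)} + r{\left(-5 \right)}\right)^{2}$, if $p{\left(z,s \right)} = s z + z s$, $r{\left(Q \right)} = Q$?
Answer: $78961$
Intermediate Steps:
$p{\left(z,s \right)} = 2 s z$ ($p{\left(z,s \right)} = s z + s z = 2 s z$)
$\left(p{\left(13,11 \right)} + r{\left(-5 \right)}\right)^{2} = \left(2 \cdot 11 \cdot 13 - 5\right)^{2} = \left(286 - 5\right)^{2} = 281^{2} = 78961$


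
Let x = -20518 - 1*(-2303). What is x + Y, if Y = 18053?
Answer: -162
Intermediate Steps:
x = -18215 (x = -20518 + 2303 = -18215)
x + Y = -18215 + 18053 = -162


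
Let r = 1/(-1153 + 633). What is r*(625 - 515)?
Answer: -11/52 ≈ -0.21154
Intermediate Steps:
r = -1/520 (r = 1/(-520) = -1/520 ≈ -0.0019231)
r*(625 - 515) = -(625 - 515)/520 = -1/520*110 = -11/52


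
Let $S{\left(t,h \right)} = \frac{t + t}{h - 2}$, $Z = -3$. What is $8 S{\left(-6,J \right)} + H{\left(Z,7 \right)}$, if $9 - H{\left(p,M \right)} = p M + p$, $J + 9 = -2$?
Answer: $\frac{525}{13} \approx 40.385$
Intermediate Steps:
$J = -11$ ($J = -9 - 2 = -11$)
$S{\left(t,h \right)} = \frac{2 t}{-2 + h}$
$H{\left(p,M \right)} = 9 - p - M p$ ($H{\left(p,M \right)} = 9 - \left(p M + p\right) = 9 - \left(M p + p\right) = 9 - \left(p + M p\right) = 9 - p - M p$)
$8 S{\left(-6,J \right)} + H{\left(Z,7 \right)} = 8 \cdot 2 \left(-6\right) \frac{1}{-2 - 11} - \left(-12 - 21\right) = 8 \cdot 2 \left(-6\right) \frac{1}{-13} + \left(9 + 3 + 21\right) = 8 \cdot 2 \left(-6\right) \left(- \frac{1}{13}\right) + 33 = 8 \cdot \frac{12}{13} + 33 = \frac{96}{13} + 33 = \frac{525}{13}$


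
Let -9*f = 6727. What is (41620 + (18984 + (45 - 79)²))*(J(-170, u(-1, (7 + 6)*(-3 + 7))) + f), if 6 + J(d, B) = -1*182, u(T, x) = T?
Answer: -519957440/9 ≈ -5.7773e+7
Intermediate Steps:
J(d, B) = -188 (J(d, B) = -6 - 1*182 = -6 - 182 = -188)
f = -6727/9 (f = -⅑*6727 = -6727/9 ≈ -747.44)
(41620 + (18984 + (45 - 79)²))*(J(-170, u(-1, (7 + 6)*(-3 + 7))) + f) = (41620 + (18984 + (45 - 79)²))*(-188 - 6727/9) = (41620 + (18984 + (-34)²))*(-8419/9) = (41620 + (18984 + 1156))*(-8419/9) = (41620 + 20140)*(-8419/9) = 61760*(-8419/9) = -519957440/9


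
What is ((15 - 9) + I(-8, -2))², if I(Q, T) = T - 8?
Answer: 16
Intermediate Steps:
I(Q, T) = -8 + T
((15 - 9) + I(-8, -2))² = ((15 - 9) + (-8 - 2))² = (6 - 10)² = (-4)² = 16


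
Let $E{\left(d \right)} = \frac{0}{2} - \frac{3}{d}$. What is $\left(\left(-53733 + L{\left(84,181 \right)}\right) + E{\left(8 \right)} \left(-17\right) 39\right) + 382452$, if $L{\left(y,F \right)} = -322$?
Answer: $\frac{2629165}{8} \approx 3.2865 \cdot 10^{5}$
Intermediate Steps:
$E{\left(d \right)} = - \frac{3}{d}$ ($E{\left(d \right)} = 0 \cdot \frac{1}{2} - \frac{3}{d} = 0 - \frac{3}{d} = - \frac{3}{d}$)
$\left(\left(-53733 + L{\left(84,181 \right)}\right) + E{\left(8 \right)} \left(-17\right) 39\right) + 382452 = \left(\left(-53733 - 322\right) + - \frac{3}{8} \left(-17\right) 39\right) + 382452 = \left(-54055 + \left(-3\right) \frac{1}{8} \left(-17\right) 39\right) + 382452 = \left(-54055 + \left(- \frac{3}{8}\right) \left(-17\right) 39\right) + 382452 = \left(-54055 + \frac{51}{8} \cdot 39\right) + 382452 = \left(-54055 + \frac{1989}{8}\right) + 382452 = - \frac{430451}{8} + 382452 = \frac{2629165}{8}$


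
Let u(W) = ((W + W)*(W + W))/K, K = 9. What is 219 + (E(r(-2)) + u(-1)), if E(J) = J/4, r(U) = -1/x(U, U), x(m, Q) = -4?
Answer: 31609/144 ≈ 219.51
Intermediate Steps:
u(W) = 4*W²/9 (u(W) = ((W + W)*(W + W))/9 = ((2*W)*(2*W))*(⅑) = (4*W²)*(⅑) = 4*W²/9)
r(U) = ¼ (r(U) = -1/(-4) = -1*(-¼) = ¼)
E(J) = J/4 (E(J) = J*(¼) = J/4)
219 + (E(r(-2)) + u(-1)) = 219 + ((¼)*(¼) + (4/9)*(-1)²) = 219 + (1/16 + (4/9)*1) = 219 + (1/16 + 4/9) = 219 + 73/144 = 31609/144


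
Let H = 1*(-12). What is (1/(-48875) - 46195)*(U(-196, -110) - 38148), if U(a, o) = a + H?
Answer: 86599433690856/48875 ≈ 1.7719e+9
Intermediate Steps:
H = -12
U(a, o) = -12 + a (U(a, o) = a - 12 = -12 + a)
(1/(-48875) - 46195)*(U(-196, -110) - 38148) = (1/(-48875) - 46195)*((-12 - 196) - 38148) = (-1/48875 - 46195)*(-208 - 38148) = -2257780626/48875*(-38356) = 86599433690856/48875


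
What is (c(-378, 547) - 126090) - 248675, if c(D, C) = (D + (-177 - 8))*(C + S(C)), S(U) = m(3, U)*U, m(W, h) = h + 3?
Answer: -170061276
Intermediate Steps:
m(W, h) = 3 + h
S(U) = U*(3 + U) (S(U) = (3 + U)*U = U*(3 + U))
c(D, C) = (-185 + D)*(C + C*(3 + C)) (c(D, C) = (D + (-177 - 8))*(C + C*(3 + C)) = (D - 185)*(C + C*(3 + C)) = (-185 + D)*(C + C*(3 + C)))
(c(-378, 547) - 126090) - 248675 = (547*(-740 - 378 - 185*547 - 378*(3 + 547)) - 126090) - 248675 = (547*(-740 - 378 - 101195 - 378*550) - 126090) - 248675 = (547*(-740 - 378 - 101195 - 207900) - 126090) - 248675 = (547*(-310213) - 126090) - 248675 = (-169686511 - 126090) - 248675 = -169812601 - 248675 = -170061276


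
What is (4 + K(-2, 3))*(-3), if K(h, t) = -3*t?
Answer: 15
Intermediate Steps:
(4 + K(-2, 3))*(-3) = (4 - 3*3)*(-3) = (4 - 9)*(-3) = -5*(-3) = 15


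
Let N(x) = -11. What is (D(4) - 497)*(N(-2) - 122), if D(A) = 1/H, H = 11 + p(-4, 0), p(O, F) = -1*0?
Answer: 726978/11 ≈ 66089.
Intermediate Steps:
p(O, F) = 0
H = 11 (H = 11 + 0 = 11)
D(A) = 1/11
(D(4) - 497)*(N(-2) - 122) = (1/11 - 497)*(-11 - 122) = -5466/11*(-133) = 726978/11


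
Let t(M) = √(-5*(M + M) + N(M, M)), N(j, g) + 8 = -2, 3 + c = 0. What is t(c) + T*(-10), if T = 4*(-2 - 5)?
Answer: 280 + 2*√5 ≈ 284.47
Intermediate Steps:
c = -3 (c = -3 + 0 = -3)
N(j, g) = -10 (N(j, g) = -8 - 2 = -10)
t(M) = √(-10 - 10*M) (t(M) = √(-5*(M + M) - 10) = √(-10*M - 10) = √(-10 - 10*M))
T = -28 (T = 4*(-7) = -28)
t(c) + T*(-10) = √(-10 - 10*(-3)) - 28*(-10) = √(-10 + 30) + 280 = √20 + 280 = 2*√5 + 280 = 280 + 2*√5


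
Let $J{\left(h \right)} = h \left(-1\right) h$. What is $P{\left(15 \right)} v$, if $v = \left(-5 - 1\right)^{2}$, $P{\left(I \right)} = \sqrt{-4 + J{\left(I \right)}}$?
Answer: $36 i \sqrt{229} \approx 544.78 i$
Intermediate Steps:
$J{\left(h \right)} = - h^{2}$ ($J{\left(h \right)} = - h h = - h^{2}$)
$P{\left(I \right)} = \sqrt{-4 - I^{2}}$
$v = 36$ ($v = \left(-6\right)^{2} = 36$)
$P{\left(15 \right)} v = \sqrt{-4 - 15^{2}} \cdot 36 = \sqrt{-4 - 225} \cdot 36 = \sqrt{-229} \cdot 36 = i \sqrt{229} \cdot 36 = 36 i \sqrt{229}$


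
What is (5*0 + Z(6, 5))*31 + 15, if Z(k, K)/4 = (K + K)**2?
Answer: 12415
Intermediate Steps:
Z(k, K) = 16*K**2 (Z(k, K) = 4*(K + K)**2 = 4*(2*K)**2 = 4*(4*K**2) = 16*K**2)
(5*0 + Z(6, 5))*31 + 15 = (5*0 + 16*5**2)*31 + 15 = (0 + 16*25)*31 + 15 = (0 + 400)*31 + 15 = 400*31 + 15 = 12400 + 15 = 12415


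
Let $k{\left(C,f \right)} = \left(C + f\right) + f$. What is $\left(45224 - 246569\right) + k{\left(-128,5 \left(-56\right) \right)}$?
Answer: $-202033$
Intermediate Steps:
$k{\left(C,f \right)} = C + 2 f$
$\left(45224 - 246569\right) + k{\left(-128,5 \left(-56\right) \right)} = \left(45224 - 246569\right) + \left(-128 + 2 \cdot 5 \left(-56\right)\right) = -201345 + \left(-128 + 2 \left(-280\right)\right) = -201345 - 688 = -202033$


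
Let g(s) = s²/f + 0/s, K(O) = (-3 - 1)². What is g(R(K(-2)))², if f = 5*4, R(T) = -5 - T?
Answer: 194481/400 ≈ 486.20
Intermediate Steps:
K(O) = 16 (K(O) = (-4)² = 16)
f = 20
g(s) = s²/20 (g(s) = s²/20 + 0/s = s²*(1/20) + 0 = s²/20 + 0 = s²/20)
g(R(K(-2)))² = ((-5 - 1*16)²/20)² = ((-5 - 16)²/20)² = ((1/20)*(-21)²)² = ((1/20)*441)² = (441/20)² = 194481/400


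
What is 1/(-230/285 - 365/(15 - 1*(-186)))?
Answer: -1273/3339 ≈ -0.38125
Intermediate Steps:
1/(-230/285 - 365/(15 - 1*(-186))) = 1/(-230*1/285 - 365/(15 + 186)) = 1/(-46/57 - 365/201) = 1/(-3339/1273) = -1273/3339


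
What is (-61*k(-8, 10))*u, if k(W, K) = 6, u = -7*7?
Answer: 17934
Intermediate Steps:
u = -49
(-61*k(-8, 10))*u = -61*6*(-49) = -366*(-49) = 17934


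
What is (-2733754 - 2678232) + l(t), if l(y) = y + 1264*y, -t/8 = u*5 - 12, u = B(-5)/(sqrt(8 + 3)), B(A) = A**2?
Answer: -5290546 - 115000*sqrt(11) ≈ -5.6720e+6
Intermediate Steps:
u = 25*sqrt(11)/11 (u = (-5)**2/(sqrt(8 + 3)) = 25/(sqrt(11)) = 25*(sqrt(11)/11) = 25*sqrt(11)/11 ≈ 7.5378)
t = 96 - 1000*sqrt(11)/11 (t = -8*((25*sqrt(11)/11)*5 - 12) = -8*(125*sqrt(11)/11 - 12) = -8*(-12 + 125*sqrt(11)/11) = 96 - 1000*sqrt(11)/11 ≈ -205.51)
l(y) = 1265*y
(-2733754 - 2678232) + l(t) = (-2733754 - 2678232) + 1265*(96 - 1000*sqrt(11)/11) = -5411986 + (121440 - 115000*sqrt(11)) = -5290546 - 115000*sqrt(11)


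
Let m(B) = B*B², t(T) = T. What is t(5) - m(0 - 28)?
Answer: 21957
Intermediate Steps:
m(B) = B³
t(5) - m(0 - 28) = 5 - (0 - 28)³ = 5 - 1*(-28)³ = 5 - 1*(-21952) = 5 + 21952 = 21957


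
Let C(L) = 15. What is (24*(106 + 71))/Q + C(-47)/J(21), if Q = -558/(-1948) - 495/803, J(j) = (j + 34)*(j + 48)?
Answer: -771883075/59961 ≈ -12873.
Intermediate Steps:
J(j) = (34 + j)*(48 + j)
Q = -23463/71102 (Q = -558*(-1/1948) - 495*1/803 = 279/974 - 45/73 = -23463/71102 ≈ -0.32999)
(24*(106 + 71))/Q + C(-47)/J(21) = (24*(106 + 71))/(-23463/71102) + 15/(1632 + 21**2 + 82*21) = (24*177)*(-71102/23463) + 15/(1632 + 441 + 1722) = 4248*(-71102/23463) + 15/3795 = -33560144/2607 + 15*(1/3795) = -33560144/2607 + 1/253 = -771883075/59961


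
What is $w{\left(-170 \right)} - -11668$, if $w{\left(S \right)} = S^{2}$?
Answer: $40568$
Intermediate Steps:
$w{\left(-170 \right)} - -11668 = \left(-170\right)^{2} - -11668 = 28900 + 11668 = 40568$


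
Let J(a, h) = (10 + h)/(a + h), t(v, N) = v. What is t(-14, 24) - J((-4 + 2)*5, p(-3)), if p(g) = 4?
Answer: -35/3 ≈ -11.667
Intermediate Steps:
J(a, h) = (10 + h)/(a + h)
t(-14, 24) - J((-4 + 2)*5, p(-3)) = -14 - (10 + 4)/((-4 + 2)*5 + 4) = -14 - 14/(-2*5 + 4) = -14 - 14/(-10 + 4) = -14 - 14/(-6) = -14 - (-1)*14/6 = -14 - 1*(-7/3) = -14 + 7/3 = -35/3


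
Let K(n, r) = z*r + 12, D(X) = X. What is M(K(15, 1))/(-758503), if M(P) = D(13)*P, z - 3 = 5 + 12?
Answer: -416/758503 ≈ -0.00054845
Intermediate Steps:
z = 20 (z = 3 + (5 + 12) = 3 + 17 = 20)
K(n, r) = 12 + 20*r (K(n, r) = 20*r + 12 = 12 + 20*r)
M(P) = 13*P
M(K(15, 1))/(-758503) = (13*(12 + 20*1))/(-758503) = (13*(12 + 20))*(-1/758503) = (13*32)*(-1/758503) = 416*(-1/758503) = -416/758503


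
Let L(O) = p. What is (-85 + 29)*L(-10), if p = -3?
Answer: 168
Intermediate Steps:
L(O) = -3
(-85 + 29)*L(-10) = (-85 + 29)*(-3) = -56*(-3) = 168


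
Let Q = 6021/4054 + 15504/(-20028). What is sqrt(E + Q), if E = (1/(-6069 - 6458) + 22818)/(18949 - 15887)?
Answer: 4*sqrt(2147823294840148679716319391)/64883213837731 ≈ 2.8571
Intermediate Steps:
Q = 4811281/6766126 (Q = 6021*(1/4054) + 15504*(-1/20028) = 6021/4054 - 1292/1669 = 4811281/6766126 ≈ 0.71108)
E = 285841085/38357674 (E = (1/(-12527) + 22818)/3062 = (-1/12527 + 22818)*(1/3062) = (285841085/12527)*(1/3062) = 285841085/38357674 ≈ 7.4520)
sqrt(E + Q) = sqrt(285841085/38357674 + 4811281/6766126) = sqrt(529646586301776/64883213837731) = 4*sqrt(2147823294840148679716319391)/64883213837731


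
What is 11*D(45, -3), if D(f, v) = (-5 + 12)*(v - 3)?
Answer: -462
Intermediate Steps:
D(f, v) = -21 + 7*v (D(f, v) = 7*(-3 + v) = -21 + 7*v)
11*D(45, -3) = 11*(-21 + 7*(-3)) = 11*(-21 - 21) = 11*(-42) = -462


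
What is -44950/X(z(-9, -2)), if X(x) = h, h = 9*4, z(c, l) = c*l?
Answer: -22475/18 ≈ -1248.6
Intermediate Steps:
h = 36
X(x) = 36
-44950/X(z(-9, -2)) = -44950/36 = -44950*1/36 = -22475/18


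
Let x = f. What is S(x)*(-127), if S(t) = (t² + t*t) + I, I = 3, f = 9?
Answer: -20955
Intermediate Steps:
x = 9
S(t) = 3 + 2*t² (S(t) = (t² + t*t) + 3 = (t² + t²) + 3 = 2*t² + 3 = 3 + 2*t²)
S(x)*(-127) = (3 + 2*9²)*(-127) = (3 + 2*81)*(-127) = (3 + 162)*(-127) = 165*(-127) = -20955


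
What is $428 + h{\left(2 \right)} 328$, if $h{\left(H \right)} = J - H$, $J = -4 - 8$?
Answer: $-4164$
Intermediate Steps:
$J = -12$
$h{\left(H \right)} = -12 - H$
$428 + h{\left(2 \right)} 328 = 428 + \left(-12 - 2\right) 328 = 428 - 4592 = -4164$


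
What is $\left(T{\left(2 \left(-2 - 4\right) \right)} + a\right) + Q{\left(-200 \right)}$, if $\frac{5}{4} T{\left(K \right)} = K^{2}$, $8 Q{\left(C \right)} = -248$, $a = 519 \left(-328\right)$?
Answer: $- \frac{850739}{5} \approx -1.7015 \cdot 10^{5}$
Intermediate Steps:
$a = -170232$
$Q{\left(C \right)} = -31$ ($Q{\left(C \right)} = \frac{1}{8} \left(-248\right) = -31$)
$T{\left(K \right)} = \frac{4 K^{2}}{5}$
$\left(T{\left(2 \left(-2 - 4\right) \right)} + a\right) + Q{\left(-200 \right)} = \left(\frac{4 \left(2 \left(-2 - 4\right)\right)^{2}}{5} - 170232\right) - 31 = \left(\frac{4 \left(2 \left(-6\right)\right)^{2}}{5} - 170232\right) - 31 = \left(\frac{4 \left(-12\right)^{2}}{5} - 170232\right) - 31 = \left(\frac{4}{5} \cdot 144 - 170232\right) - 31 = \left(\frac{576}{5} - 170232\right) - 31 = - \frac{850584}{5} - 31 = - \frac{850739}{5}$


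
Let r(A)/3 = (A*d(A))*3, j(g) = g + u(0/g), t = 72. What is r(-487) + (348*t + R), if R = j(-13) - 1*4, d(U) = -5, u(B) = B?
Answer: 46954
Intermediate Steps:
j(g) = g (j(g) = g + 0/g = g + 0 = g)
r(A) = -45*A (r(A) = 3*((A*(-5))*3) = 3*(-5*A*3) = 3*(-15*A) = -45*A)
R = -17 (R = -13 - 1*4 = -13 - 4 = -17)
r(-487) + (348*t + R) = -45*(-487) + (348*72 - 17) = 21915 + (25056 - 17) = 21915 + 25039 = 46954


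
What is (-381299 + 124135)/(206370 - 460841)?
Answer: 257164/254471 ≈ 1.0106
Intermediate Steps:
(-381299 + 124135)/(206370 - 460841) = -257164/(-254471) = -257164*(-1/254471) = 257164/254471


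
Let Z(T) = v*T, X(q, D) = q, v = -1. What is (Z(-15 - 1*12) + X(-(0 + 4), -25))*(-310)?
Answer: -7130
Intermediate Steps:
Z(T) = -T
(Z(-15 - 1*12) + X(-(0 + 4), -25))*(-310) = (-(-15 - 1*12) - (0 + 4))*(-310) = (-(-15 - 12) - 1*4)*(-310) = (-1*(-27) - 4)*(-310) = (27 - 4)*(-310) = 23*(-310) = -7130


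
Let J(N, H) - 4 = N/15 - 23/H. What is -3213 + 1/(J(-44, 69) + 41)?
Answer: -2011323/626 ≈ -3213.0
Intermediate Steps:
J(N, H) = 4 - 23/H + N/15 (J(N, H) = 4 + (N/15 - 23/H) = 4 + (-23/H + N/15) = 4 - 23/H + N/15)
-3213 + 1/(J(-44, 69) + 41) = -3213 + 1/((4 - 23/69 + (1/15)*(-44)) + 41) = -3213 + 1/((4 - 23*1/69 - 44/15) + 41) = -3213 + 1/((4 - 1/3 - 44/15) + 41) = -3213 + 1/(11/15 + 41) = -3213 + 1/(626/15) = -3213 + 15/626 = -2011323/626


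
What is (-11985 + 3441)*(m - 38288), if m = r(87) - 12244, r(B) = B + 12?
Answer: 430899552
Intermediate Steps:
r(B) = 12 + B
m = -12145 (m = (12 + 87) - 12244 = 99 - 12244 = -12145)
(-11985 + 3441)*(m - 38288) = (-11985 + 3441)*(-12145 - 38288) = -8544*(-50433) = 430899552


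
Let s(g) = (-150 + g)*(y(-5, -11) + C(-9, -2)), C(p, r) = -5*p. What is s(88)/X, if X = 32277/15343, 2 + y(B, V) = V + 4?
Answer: -11415192/10759 ≈ -1061.0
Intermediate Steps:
y(B, V) = 2 + V (y(B, V) = -2 + (V + 4) = -2 + (4 + V) = 2 + V)
s(g) = -5400 + 36*g (s(g) = (-150 + g)*((2 - 11) - 5*(-9)) = (-150 + g)*(-9 + 45) = (-150 + g)*36 = -5400 + 36*g)
X = 32277/15343 (X = 32277*(1/15343) = 32277/15343 ≈ 2.1037)
s(88)/X = (-5400 + 36*88)/(32277/15343) = (-5400 + 3168)*(15343/32277) = -2232*15343/32277 = -11415192/10759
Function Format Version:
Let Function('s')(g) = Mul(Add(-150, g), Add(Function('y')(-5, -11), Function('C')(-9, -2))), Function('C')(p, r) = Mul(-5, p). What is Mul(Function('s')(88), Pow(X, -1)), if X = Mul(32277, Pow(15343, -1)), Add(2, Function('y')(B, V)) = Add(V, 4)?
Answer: Rational(-11415192, 10759) ≈ -1061.0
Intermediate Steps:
Function('y')(B, V) = Add(2, V) (Function('y')(B, V) = Add(-2, Add(V, 4)) = Add(-2, Add(4, V)) = Add(2, V))
Function('s')(g) = Add(-5400, Mul(36, g)) (Function('s')(g) = Mul(Add(-150, g), Add(Add(2, -11), Mul(-5, -9))) = Mul(Add(-150, g), Add(-9, 45)) = Mul(Add(-150, g), 36) = Add(-5400, Mul(36, g)))
X = Rational(32277, 15343) (X = Mul(32277, Rational(1, 15343)) = Rational(32277, 15343) ≈ 2.1037)
Mul(Function('s')(88), Pow(X, -1)) = Mul(Add(-5400, Mul(36, 88)), Pow(Rational(32277, 15343), -1)) = Mul(Add(-5400, 3168), Rational(15343, 32277)) = Mul(-2232, Rational(15343, 32277)) = Rational(-11415192, 10759)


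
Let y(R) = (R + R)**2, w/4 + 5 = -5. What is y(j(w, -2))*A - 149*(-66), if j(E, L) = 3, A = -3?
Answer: 9726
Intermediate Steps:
w = -40 (w = -20 + 4*(-5) = -20 - 20 = -40)
y(R) = 4*R**2 (y(R) = (2*R)**2 = 4*R**2)
y(j(w, -2))*A - 149*(-66) = (4*3**2)*(-3) - 149*(-66) = (4*9)*(-3) + 9834 = 36*(-3) + 9834 = -108 + 9834 = 9726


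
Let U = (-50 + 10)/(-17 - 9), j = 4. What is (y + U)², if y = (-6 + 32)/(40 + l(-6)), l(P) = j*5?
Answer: 591361/152100 ≈ 3.8880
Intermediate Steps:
U = 20/13 (U = -40/(-26) = -40*(-1/26) = 20/13 ≈ 1.5385)
l(P) = 20 (l(P) = 4*5 = 20)
y = 13/30 (y = (-6 + 32)/(40 + 20) = 26/60 = 26*(1/60) = 13/30 ≈ 0.43333)
(y + U)² = (13/30 + 20/13)² = (769/390)² = 591361/152100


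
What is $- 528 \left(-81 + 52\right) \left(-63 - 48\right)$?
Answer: $-1699632$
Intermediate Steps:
$- 528 \left(-81 + 52\right) \left(-63 - 48\right) = - 528 \left(- 29 \left(-63 - 48\right)\right) = - 528 \left(\left(-29\right) \left(-111\right)\right) = \left(-528\right) 3219 = -1699632$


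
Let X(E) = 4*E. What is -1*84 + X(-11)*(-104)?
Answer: 4492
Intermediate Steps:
-1*84 + X(-11)*(-104) = -1*84 + (4*(-11))*(-104) = -84 - 44*(-104) = -84 + 4576 = 4492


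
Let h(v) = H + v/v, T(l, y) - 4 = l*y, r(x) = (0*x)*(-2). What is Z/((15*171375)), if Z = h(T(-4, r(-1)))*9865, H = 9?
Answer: 3946/102825 ≈ 0.038376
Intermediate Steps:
r(x) = 0 (r(x) = 0*(-2) = 0)
T(l, y) = 4 + l*y
h(v) = 10 (h(v) = 9 + v/v = 9 + 1 = 10)
Z = 98650 (Z = 10*9865 = 98650)
Z/((15*171375)) = 98650/((15*171375)) = 98650/2570625 = 98650*(1/2570625) = 3946/102825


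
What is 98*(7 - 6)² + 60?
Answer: 158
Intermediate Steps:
98*(7 - 6)² + 60 = 98*1² + 60 = 98*1 + 60 = 98 + 60 = 158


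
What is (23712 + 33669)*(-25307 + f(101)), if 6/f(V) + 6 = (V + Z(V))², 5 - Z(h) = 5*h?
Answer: -77057860299093/53065 ≈ -1.4521e+9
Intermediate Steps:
Z(h) = 5 - 5*h
f(V) = 6/(-6 + (5 - 4*V)²) (f(V) = 6/(-6 + (V + (5 - 5*V))²) = 6/(-6 + (5 - 4*V)²))
(23712 + 33669)*(-25307 + f(101)) = (23712 + 33669)*(-25307 + 6/(-6 + (-5 + 4*101)²)) = 57381*(-25307 + 6/(-6 + (-5 + 404)²)) = 57381*(-25307 + 6/(-6 + 399²)) = 57381*(-25307 + 6/(-6 + 159201)) = 57381*(-25307 + 6/159195) = 57381*(-25307 + 6*(1/159195)) = 57381*(-25307 + 2/53065) = 57381*(-1342915953/53065) = -77057860299093/53065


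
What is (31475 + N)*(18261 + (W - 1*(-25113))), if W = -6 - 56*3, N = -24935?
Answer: 282528000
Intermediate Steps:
W = -174 (W = -6 - 168 = -174)
(31475 + N)*(18261 + (W - 1*(-25113))) = (31475 - 24935)*(18261 + (-174 - 1*(-25113))) = 6540*(18261 + (-174 + 25113)) = 6540*(18261 + 24939) = 6540*43200 = 282528000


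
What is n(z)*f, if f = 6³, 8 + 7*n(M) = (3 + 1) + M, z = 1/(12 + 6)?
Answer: -852/7 ≈ -121.71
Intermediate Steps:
z = 1/18 ≈ 0.055556
n(M) = -4/7 + M/7 (n(M) = -8/7 + ((3 + 1) + M)/7 = -8/7 + (4 + M)/7 = -8/7 + (4/7 + M/7) = -4/7 + M/7)
f = 216
n(z)*f = (-4/7 + (⅐)*(1/18))*216 = (-4/7 + 1/126)*216 = -71/126*216 = -852/7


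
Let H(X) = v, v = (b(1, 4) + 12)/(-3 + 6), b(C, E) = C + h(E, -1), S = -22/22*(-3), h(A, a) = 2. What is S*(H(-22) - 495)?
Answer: -1470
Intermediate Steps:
S = 3 (S = -22*1/22*(-3) = -1*(-3) = 3)
b(C, E) = 2 + C (b(C, E) = C + 2 = 2 + C)
v = 5 (v = ((2 + 1) + 12)/(-3 + 6) = (3 + 12)/3 = 15*(⅓) = 5)
H(X) = 5
S*(H(-22) - 495) = 3*(5 - 495) = 3*(-490) = -1470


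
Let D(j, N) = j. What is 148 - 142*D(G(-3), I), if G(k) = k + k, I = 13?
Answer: 1000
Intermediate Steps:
G(k) = 2*k
148 - 142*D(G(-3), I) = 148 - 284*(-3) = 148 - 142*(-6) = 148 + 852 = 1000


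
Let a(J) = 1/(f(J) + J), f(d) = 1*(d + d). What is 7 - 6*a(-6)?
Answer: 22/3 ≈ 7.3333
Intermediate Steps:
f(d) = 2*d (f(d) = 1*(2*d) = 2*d)
a(J) = 1/(3*J) (a(J) = 1/(2*J + J) = 1/(3*J))
7 - 6*a(-6) = 7 - 2/(-6) = 7 - 2*(-1)/6 = 7 - 6*(-1/18) = 7 + 1/3 = 22/3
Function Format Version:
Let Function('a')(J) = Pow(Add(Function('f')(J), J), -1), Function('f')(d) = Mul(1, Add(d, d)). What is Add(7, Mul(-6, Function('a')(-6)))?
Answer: Rational(22, 3) ≈ 7.3333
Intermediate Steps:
Function('f')(d) = Mul(2, d) (Function('f')(d) = Mul(1, Mul(2, d)) = Mul(2, d))
Function('a')(J) = Mul(Rational(1, 3), Pow(J, -1)) (Function('a')(J) = Pow(Add(Mul(2, J), J), -1) = Pow(Mul(3, J), -1) = Mul(Rational(1, 3), Pow(J, -1)))
Add(7, Mul(-6, Function('a')(-6))) = Add(7, Mul(-6, Mul(Rational(1, 3), Pow(-6, -1)))) = Add(7, Mul(-6, Mul(Rational(1, 3), Rational(-1, 6)))) = Add(7, Mul(-6, Rational(-1, 18))) = Add(7, Rational(1, 3)) = Rational(22, 3)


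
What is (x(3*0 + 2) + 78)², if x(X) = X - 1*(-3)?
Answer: 6889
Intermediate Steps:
x(X) = 3 + X (x(X) = X + 3 = 3 + X)
(x(3*0 + 2) + 78)² = ((3 + (3*0 + 2)) + 78)² = ((3 + (0 + 2)) + 78)² = ((3 + 2) + 78)² = (5 + 78)² = 83² = 6889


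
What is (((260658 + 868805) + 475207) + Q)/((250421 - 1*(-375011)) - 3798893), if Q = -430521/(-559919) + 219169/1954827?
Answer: -1756384134849752888/3473495168951373993 ≈ -0.50565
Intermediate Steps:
Q = 964310962178/1094544779013 (Q = -430521*(-1/559919) + 219169*(1/1954827) = 430521/559919 + 219169/1954827 = 964310962178/1094544779013 ≈ 0.88102)
(((260658 + 868805) + 475207) + Q)/((250421 - 1*(-375011)) - 3798893) = (((260658 + 868805) + 475207) + 964310962178/1094544779013)/((250421 - 1*(-375011)) - 3798893) = ((1129463 + 475207) + 964310962178/1094544779013)/((250421 + 375011) - 3798893) = (1604670 + 964310962178/1094544779013)/(625432 - 3798893) = (1756384134849752888/1094544779013)/(-3173461) = (1756384134849752888/1094544779013)*(-1/3173461) = -1756384134849752888/3473495168951373993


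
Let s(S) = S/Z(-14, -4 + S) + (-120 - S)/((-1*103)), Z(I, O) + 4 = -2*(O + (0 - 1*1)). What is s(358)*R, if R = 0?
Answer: 0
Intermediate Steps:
Z(I, O) = -2 - 2*O (Z(I, O) = -4 - 2*(O + (0 - 1*1)) = -4 - 2*(O + (0 - 1)) = -4 - 2*(O - 1) = -4 - 2*(-1 + O) = -4 + (2 - 2*O) = -2 - 2*O)
s(S) = 120/103 + S/103 + S/(6 - 2*S) (s(S) = S/(-2 - 2*(-4 + S)) + (-120 - S)/((-1*103)) = S/(-2 + (8 - 2*S)) + (-120 - S)/(-103) = S/(6 - 2*S) + (-120 - S)*(-1/103) = S/(6 - 2*S) + (120/103 + S/103) = 120/103 + S/103 + S/(6 - 2*S))
s(358)*R = ((-720 + 2*358² + 131*358)/(206*(-3 + 358)))*0 = ((1/206)*(-720 + 2*128164 + 46898)/355)*0 = ((1/206)*(1/355)*(-720 + 256328 + 46898))*0 = ((1/206)*(1/355)*302506)*0 = (151253/36565)*0 = 0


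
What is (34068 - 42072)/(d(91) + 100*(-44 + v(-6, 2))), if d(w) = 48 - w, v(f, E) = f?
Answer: 2668/1681 ≈ 1.5872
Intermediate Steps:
(34068 - 42072)/(d(91) + 100*(-44 + v(-6, 2))) = (34068 - 42072)/((48 - 1*91) + 100*(-44 - 6)) = -8004/((48 - 91) + 100*(-50)) = -8004/(-43 - 5000) = -8004/(-5043) = -8004*(-1/5043) = 2668/1681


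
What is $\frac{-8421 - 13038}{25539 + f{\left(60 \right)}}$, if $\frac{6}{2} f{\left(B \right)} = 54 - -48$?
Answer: $- \frac{21459}{25573} \approx -0.83913$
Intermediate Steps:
$f{\left(B \right)} = 34$ ($f{\left(B \right)} = \frac{54 - -48}{3} = \frac{54 + 48}{3} = \frac{1}{3} \cdot 102 = 34$)
$\frac{-8421 - 13038}{25539 + f{\left(60 \right)}} = \frac{-8421 - 13038}{25539 + 34} = - \frac{21459}{25573}$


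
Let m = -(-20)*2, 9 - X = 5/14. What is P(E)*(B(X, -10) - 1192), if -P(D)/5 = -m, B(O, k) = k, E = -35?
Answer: -240400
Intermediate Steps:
X = 121/14 (X = 9 - 5/14 = 121/14 ≈ 8.6429)
m = 40 (m = -4*(-10) = 40)
P(D) = 200 (P(D) = -(-5)*40 = -5*(-40) = 200)
P(E)*(B(X, -10) - 1192) = 200*(-10 - 1192) = 200*(-1202) = -240400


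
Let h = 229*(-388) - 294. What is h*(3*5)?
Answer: -1337190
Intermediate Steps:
h = -89146 (h = -88852 - 294 = -89146)
h*(3*5) = -267438*5 = -89146*15 = -1337190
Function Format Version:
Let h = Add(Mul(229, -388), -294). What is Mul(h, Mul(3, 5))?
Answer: -1337190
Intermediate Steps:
h = -89146 (h = Add(-88852, -294) = -89146)
Mul(h, Mul(3, 5)) = Mul(-89146, Mul(3, 5)) = Mul(-89146, 15) = -1337190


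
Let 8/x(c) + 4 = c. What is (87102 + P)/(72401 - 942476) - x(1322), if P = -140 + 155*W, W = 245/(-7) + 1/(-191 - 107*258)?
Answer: -4398778259627/44083703711700 ≈ -0.099782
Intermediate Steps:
x(c) = 8/(-4 + c)
W = -2690941/76884 (W = 245*(-⅐) + (1/258)/(-298) = -35 - 1/298*1/258 = -35 - 1/76884 = -2690941/76884 ≈ -35.000)
P = -427859615/76884 (P = -140 + 155*(-2690941/76884) = -140 - 417095855/76884 = -427859615/76884 ≈ -5565.0)
(87102 + P)/(72401 - 942476) - x(1322) = (87102 - 427859615/76884)/(72401 - 942476) - 8/(-4 + 1322) = (6268890553/76884)/(-870075) - 8/1318 = (6268890553/76884)*(-1/870075) - 8/1318 = -6268890553/66894846300 - 1*4/659 = -6268890553/66894846300 - 4/659 = -4398778259627/44083703711700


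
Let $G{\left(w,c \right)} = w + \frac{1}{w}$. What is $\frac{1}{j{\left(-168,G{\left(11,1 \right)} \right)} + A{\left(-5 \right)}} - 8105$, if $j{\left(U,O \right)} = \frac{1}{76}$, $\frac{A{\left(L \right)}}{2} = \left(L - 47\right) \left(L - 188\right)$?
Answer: $- \frac{12363958589}{1525473} \approx -8105.0$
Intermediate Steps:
$A{\left(L \right)} = 2 \left(-188 + L\right) \left(-47 + L\right)$ ($A{\left(L \right)} = 2 \left(L - 47\right) \left(L - 188\right) = 2 \left(-47 + L\right) \left(-188 + L\right) = 2 \left(-188 + L\right) \left(-47 + L\right)$)
$j{\left(U,O \right)} = \frac{1}{76}$
$\frac{1}{j{\left(-168,G{\left(11,1 \right)} \right)} + A{\left(-5 \right)}} - 8105 = \frac{1}{\frac{1}{76} + \left(17672 - -2350 + 2 \left(-5\right)^{2}\right)} - 8105 = \frac{1}{\frac{1}{76} + \left(17672 + 2350 + 2 \cdot 25\right)} - 8105 = \frac{1}{\frac{1}{76} + \left(17672 + 2350 + 50\right)} - 8105 = \frac{1}{\frac{1}{76} + 20072} - 8105 = \frac{1}{\frac{1525473}{76}} - 8105 = \frac{76}{1525473} - 8105 = - \frac{12363958589}{1525473}$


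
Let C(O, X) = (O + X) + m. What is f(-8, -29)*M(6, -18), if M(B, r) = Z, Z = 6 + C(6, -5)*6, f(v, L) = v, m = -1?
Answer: -48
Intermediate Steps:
C(O, X) = -1 + O + X (C(O, X) = (O + X) - 1 = -1 + O + X)
Z = 6 (Z = 6 + (-1 + 6 - 5)*6 = 6 + 0*6 = 6 + 0 = 6)
M(B, r) = 6
f(-8, -29)*M(6, -18) = -8*6 = -48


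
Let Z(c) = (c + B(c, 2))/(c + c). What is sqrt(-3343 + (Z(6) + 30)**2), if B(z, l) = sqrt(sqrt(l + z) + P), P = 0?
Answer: sqrt(-481392 + (366 + 2**(3/4))**2)/12 ≈ 49.032*I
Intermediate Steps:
B(z, l) = (l + z)**(1/4) (B(z, l) = sqrt(sqrt(l + z) + 0) = sqrt(sqrt(l + z)) = (l + z)**(1/4))
Z(c) = (c + (2 + c)**(1/4))/(2*c) (Z(c) = (c + (2 + c)**(1/4))/(c + c) = (c + (2 + c)**(1/4))/((2*c)) = (c + (2 + c)**(1/4))*(1/(2*c)) = (c + (2 + c)**(1/4))/(2*c))
sqrt(-3343 + (Z(6) + 30)**2) = sqrt(-3343 + ((1/2)*(6 + (2 + 6)**(1/4))/6 + 30)**2) = sqrt(-3343 + ((1/2)*(1/6)*(6 + 8**(1/4)) + 30)**2) = sqrt(-3343 + ((1/2)*(1/6)*(6 + 2**(3/4)) + 30)**2) = sqrt(-3343 + ((1/2 + 2**(3/4)/12) + 30)**2) = sqrt(-3343 + (61/2 + 2**(3/4)/12)**2)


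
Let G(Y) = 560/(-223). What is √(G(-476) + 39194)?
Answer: 3*√216550394/223 ≈ 197.97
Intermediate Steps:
G(Y) = -560/223 (G(Y) = 560*(-1/223) = -560/223)
√(G(-476) + 39194) = √(-560/223 + 39194) = √(8739702/223) = 3*√216550394/223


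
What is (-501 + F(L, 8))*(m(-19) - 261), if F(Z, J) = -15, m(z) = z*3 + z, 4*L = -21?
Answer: 173892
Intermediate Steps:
L = -21/4 (L = (¼)*(-21) = -21/4 ≈ -5.2500)
m(z) = 4*z (m(z) = 3*z + z = 4*z)
(-501 + F(L, 8))*(m(-19) - 261) = (-501 - 15)*(4*(-19) - 261) = -516*(-76 - 261) = -516*(-337) = 173892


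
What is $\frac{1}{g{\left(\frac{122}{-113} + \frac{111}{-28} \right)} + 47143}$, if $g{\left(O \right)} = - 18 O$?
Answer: $\frac{1582}{74723857} \approx 2.1171 \cdot 10^{-5}$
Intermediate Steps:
$\frac{1}{g{\left(\frac{122}{-113} + \frac{111}{-28} \right)} + 47143} = \frac{1}{- 18 \left(\frac{122}{-113} + \frac{111}{-28}\right) + 47143} = \frac{1}{- 18 \left(122 \left(- \frac{1}{113}\right) + 111 \left(- \frac{1}{28}\right)\right) + 47143} = \frac{1}{- 18 \left(- \frac{122}{113} - \frac{111}{28}\right) + 47143} = \frac{1}{\left(-18\right) \left(- \frac{15959}{3164}\right) + 47143} = \frac{1}{\frac{143631}{1582} + 47143} = \frac{1}{\frac{74723857}{1582}} = \frac{1582}{74723857}$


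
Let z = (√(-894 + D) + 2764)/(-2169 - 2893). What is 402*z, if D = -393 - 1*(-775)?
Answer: -555564/2531 - 3216*I*√2/2531 ≈ -219.5 - 1.797*I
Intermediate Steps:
D = 382 (D = -393 + 775 = 382)
z = -1382/2531 - 8*I*√2/2531 (z = (√(-894 + 382) + 2764)/(-2169 - 2893) = (√(-512) + 2764)/(-5062) = (16*I*√2 + 2764)*(-1/5062) = (2764 + 16*I*√2)*(-1/5062) = -1382/2531 - 8*I*√2/2531 ≈ -0.54603 - 0.0044701*I)
402*z = 402*(-1382/2531 - 8*I*√2/2531) = -555564/2531 - 3216*I*√2/2531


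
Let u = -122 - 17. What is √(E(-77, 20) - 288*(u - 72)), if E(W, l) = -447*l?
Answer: 2*√12957 ≈ 227.66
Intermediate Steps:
u = -139
√(E(-77, 20) - 288*(u - 72)) = √(-447*20 - 288*(-139 - 72)) = √(-8940 - 288*(-211)) = √(-8940 + 60768) = √51828 = 2*√12957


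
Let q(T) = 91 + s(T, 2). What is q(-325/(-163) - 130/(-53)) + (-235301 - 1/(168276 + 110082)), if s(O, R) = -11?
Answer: -65475647119/278358 ≈ -2.3522e+5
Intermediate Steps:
q(T) = 80 (q(T) = 91 - 11 = 80)
q(-325/(-163) - 130/(-53)) + (-235301 - 1/(168276 + 110082)) = 80 + (-235301 - 1/(168276 + 110082)) = 80 + (-235301 - 1/278358) = 80 - 65497915759/278358 = -65475647119/278358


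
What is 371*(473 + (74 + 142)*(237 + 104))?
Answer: 27501859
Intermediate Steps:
371*(473 + (74 + 142)*(237 + 104)) = 371*(473 + 216*341) = 371*(473 + 73656) = 371*74129 = 27501859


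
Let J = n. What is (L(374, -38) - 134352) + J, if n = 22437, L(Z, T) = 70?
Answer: -111845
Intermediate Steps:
J = 22437
(L(374, -38) - 134352) + J = (70 - 134352) + 22437 = -134282 + 22437 = -111845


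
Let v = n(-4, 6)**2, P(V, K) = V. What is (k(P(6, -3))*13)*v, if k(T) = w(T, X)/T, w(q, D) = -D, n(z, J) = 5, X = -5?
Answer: 1625/6 ≈ 270.83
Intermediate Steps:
v = 25 (v = 5**2 = 25)
k(T) = 5/T (k(T) = (-1*(-5))/T = 5/T)
(k(P(6, -3))*13)*v = ((5/6)*13)*25 = (65/6)*25 = 1625/6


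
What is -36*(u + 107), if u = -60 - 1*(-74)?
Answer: -4356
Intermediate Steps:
u = 14 (u = -60 + 74 = 14)
-36*(u + 107) = -36*(14 + 107) = -36*121 = -4356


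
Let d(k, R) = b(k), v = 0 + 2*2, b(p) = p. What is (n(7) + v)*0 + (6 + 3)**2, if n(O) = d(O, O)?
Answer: 81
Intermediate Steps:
v = 4 (v = 0 + 4 = 4)
d(k, R) = k
n(O) = O
(n(7) + v)*0 + (6 + 3)**2 = (7 + 4)*0 + (6 + 3)**2 = 11*0 + 9**2 = 0 + 81 = 81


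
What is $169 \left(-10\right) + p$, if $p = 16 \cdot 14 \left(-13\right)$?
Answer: $-4602$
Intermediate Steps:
$p = -2912$ ($p = 224 \left(-13\right) = -2912$)
$169 \left(-10\right) + p = 169 \left(-10\right) - 2912 = -1690 - 2912 = -4602$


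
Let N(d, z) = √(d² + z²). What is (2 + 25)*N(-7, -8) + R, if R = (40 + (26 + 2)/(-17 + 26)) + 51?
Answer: 847/9 + 27*√113 ≈ 381.13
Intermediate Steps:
R = 847/9 (R = (40 + 28/9) + 51 = 388/9 + 51 = 847/9 ≈ 94.111)
(2 + 25)*N(-7, -8) + R = (2 + 25)*√((-7)² + (-8)²) + 847/9 = 27*√(49 + 64) + 847/9 = 27*√113 + 847/9 = 847/9 + 27*√113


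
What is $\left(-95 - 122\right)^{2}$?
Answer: $47089$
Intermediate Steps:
$\left(-95 - 122\right)^{2} = \left(-217\right)^{2} = 47089$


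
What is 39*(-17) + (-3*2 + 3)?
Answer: -666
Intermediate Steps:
39*(-17) + (-3*2 + 3) = -663 + (-6 + 3) = -663 - 3 = -666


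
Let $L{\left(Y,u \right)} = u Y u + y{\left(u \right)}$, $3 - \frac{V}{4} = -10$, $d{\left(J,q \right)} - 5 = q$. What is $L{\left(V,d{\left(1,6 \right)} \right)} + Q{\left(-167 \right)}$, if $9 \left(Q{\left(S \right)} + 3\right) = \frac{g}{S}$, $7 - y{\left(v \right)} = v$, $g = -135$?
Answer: $\frac{1049610}{167} \approx 6285.1$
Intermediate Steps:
$d{\left(J,q \right)} = 5 + q$
$y{\left(v \right)} = 7 - v$
$V = 52$ ($V = 12 - -40 = 12 + 40 = 52$)
$L{\left(Y,u \right)} = 7 - u + Y u^{2}$ ($L{\left(Y,u \right)} = u Y u - \left(-7 + u\right) = Y u u - \left(-7 + u\right) = Y u^{2} - \left(-7 + u\right) = 7 - u + Y u^{2}$)
$Q{\left(S \right)} = -3 - \frac{15}{S}$ ($Q{\left(S \right)} = -3 + \frac{\left(-135\right) \frac{1}{S}}{9} = -3 - \frac{15}{S}$)
$L{\left(V,d{\left(1,6 \right)} \right)} + Q{\left(-167 \right)} = \left(7 - \left(5 + 6\right) + 52 \left(5 + 6\right)^{2}\right) - \left(3 + \frac{15}{-167}\right) = \left(7 - 11 + 52 \cdot 11^{2}\right) - \frac{486}{167} = \left(7 - 11 + 52 \cdot 121\right) + \left(-3 + \frac{15}{167}\right) = \left(7 - 11 + 6292\right) - \frac{486}{167} = 6288 - \frac{486}{167} = \frac{1049610}{167}$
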